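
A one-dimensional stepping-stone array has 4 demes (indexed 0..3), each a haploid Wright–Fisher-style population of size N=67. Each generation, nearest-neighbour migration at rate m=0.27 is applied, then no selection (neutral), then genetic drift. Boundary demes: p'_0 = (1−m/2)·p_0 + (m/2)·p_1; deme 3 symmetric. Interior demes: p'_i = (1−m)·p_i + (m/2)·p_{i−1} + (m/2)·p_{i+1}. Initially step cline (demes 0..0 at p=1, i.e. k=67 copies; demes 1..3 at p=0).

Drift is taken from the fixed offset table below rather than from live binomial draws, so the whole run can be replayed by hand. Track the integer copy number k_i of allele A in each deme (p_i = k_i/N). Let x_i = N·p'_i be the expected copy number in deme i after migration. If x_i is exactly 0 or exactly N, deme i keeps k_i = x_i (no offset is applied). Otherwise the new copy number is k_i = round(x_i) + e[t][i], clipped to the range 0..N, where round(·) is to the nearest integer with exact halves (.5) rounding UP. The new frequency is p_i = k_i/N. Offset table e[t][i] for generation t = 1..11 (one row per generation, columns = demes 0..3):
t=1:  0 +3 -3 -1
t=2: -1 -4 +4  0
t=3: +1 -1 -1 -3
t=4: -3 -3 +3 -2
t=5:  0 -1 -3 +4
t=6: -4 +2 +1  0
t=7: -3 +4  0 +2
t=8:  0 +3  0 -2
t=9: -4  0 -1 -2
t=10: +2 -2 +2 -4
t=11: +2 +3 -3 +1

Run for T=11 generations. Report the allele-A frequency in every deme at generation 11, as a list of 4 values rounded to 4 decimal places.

[0.3731, 0.3284, 0.1493, 0.0597]

t=0: k=[67 0 0 0]
t=1: x=[57.9550 9.0450 0.0000 0.0000] k=[58 12 0 0]
t=2: x=[51.7900 16.5900 1.6200 0.0000] k=[51 13 6 0]
t=3: x=[45.8700 17.1850 6.1350 0.8100] k=[47 16 5 0]
t=4: x=[42.8150 18.7000 5.8100 0.6750] k=[40 16 9 0]
t=5: x=[36.7600 18.2950 8.7300 1.2150] k=[37 17 6 5]
t=6: x=[34.3000 18.2150 7.3500 5.1350] k=[30 20 8 5]
t=7: x=[28.6500 19.7300 9.2150 5.4050] k=[26 24 9 7]
t=8: x=[25.7300 22.2450 10.7550 7.2700] k=[26 25 11 5]
t=9: x=[25.8650 23.2450 12.0800 5.8100] k=[22 23 11 4]
t=10: x=[22.1350 21.2450 11.6750 4.9450] k=[24 19 14 1]
t=11: x=[23.3250 19.0000 12.9200 2.7550] k=[25 22 10 4]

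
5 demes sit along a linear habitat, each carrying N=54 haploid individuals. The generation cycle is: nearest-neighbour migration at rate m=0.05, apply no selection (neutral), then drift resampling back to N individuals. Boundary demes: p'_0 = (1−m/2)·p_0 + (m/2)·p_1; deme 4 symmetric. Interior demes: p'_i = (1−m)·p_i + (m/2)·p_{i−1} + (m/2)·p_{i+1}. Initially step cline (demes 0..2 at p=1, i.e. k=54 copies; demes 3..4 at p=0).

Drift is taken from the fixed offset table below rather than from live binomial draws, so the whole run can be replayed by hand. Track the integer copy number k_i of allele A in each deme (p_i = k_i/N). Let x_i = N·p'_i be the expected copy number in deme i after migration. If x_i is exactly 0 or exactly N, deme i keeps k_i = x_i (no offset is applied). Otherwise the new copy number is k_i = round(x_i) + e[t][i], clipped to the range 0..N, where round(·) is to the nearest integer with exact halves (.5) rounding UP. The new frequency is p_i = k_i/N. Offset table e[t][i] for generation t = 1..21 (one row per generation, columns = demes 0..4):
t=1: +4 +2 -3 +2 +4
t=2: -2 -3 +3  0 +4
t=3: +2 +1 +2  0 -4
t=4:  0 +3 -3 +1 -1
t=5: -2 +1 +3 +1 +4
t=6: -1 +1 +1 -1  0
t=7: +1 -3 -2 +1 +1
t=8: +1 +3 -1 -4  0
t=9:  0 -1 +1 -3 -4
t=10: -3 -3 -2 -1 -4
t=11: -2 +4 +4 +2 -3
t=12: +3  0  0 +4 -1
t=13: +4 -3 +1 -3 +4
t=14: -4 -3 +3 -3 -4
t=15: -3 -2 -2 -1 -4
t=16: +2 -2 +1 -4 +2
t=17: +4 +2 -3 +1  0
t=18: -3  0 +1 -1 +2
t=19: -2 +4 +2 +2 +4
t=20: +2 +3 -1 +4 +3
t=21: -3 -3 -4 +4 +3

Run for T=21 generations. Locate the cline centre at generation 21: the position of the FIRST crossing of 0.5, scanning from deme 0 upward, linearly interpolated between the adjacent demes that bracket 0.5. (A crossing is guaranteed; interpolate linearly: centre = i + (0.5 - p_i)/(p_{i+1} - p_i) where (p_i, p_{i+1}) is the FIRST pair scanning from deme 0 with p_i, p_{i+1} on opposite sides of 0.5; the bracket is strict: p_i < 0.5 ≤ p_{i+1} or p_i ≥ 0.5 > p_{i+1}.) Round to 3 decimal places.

t=0: k=[54 54 54 0 0]
t=1: x=[54.0000 54.0000 52.6500 1.3500 0.0000] k=[54 54 50 3 0]
t=2: x=[54.0000 53.9000 48.9250 4.1000 0.0750] k=[54 51 52 4 4]
t=3: x=[53.9250 51.1000 50.7750 5.2000 4.0000] k=[54 52 53 5 0]
t=4: x=[53.9500 52.0750 51.7750 6.0750 0.1250] k=[54 54 49 7 0]
t=5: x=[54.0000 53.8750 48.0750 7.8750 0.1750] k=[54 54 51 9 4]
t=6: x=[54.0000 53.9250 50.0250 9.9250 4.1250] k=[54 54 51 9 4]
t=7: x=[54.0000 53.9250 50.0250 9.9250 4.1250] k=[54 51 48 11 5]
t=8: x=[53.9250 51.0000 47.1500 11.7750 5.1500] k=[54 54 46 8 5]
t=9: x=[54.0000 53.8000 45.2500 8.8750 5.0750] k=[54 53 46 6 1]
t=10: x=[53.9750 52.8500 45.1750 6.8750 1.1250] k=[51 50 43 6 0]
t=11: x=[50.9750 49.8500 42.2500 6.7750 0.1500] k=[49 54 46 9 0]
t=12: x=[49.1250 53.6750 45.2750 9.7000 0.2250] k=[52 54 45 14 0]
t=13: x=[52.0500 53.7250 44.4500 14.4250 0.3500] k=[54 51 45 11 4]
t=14: x=[53.9250 50.9250 44.3000 11.6750 4.1750] k=[50 48 47 9 0]
t=15: x=[49.9500 48.0250 46.0750 9.7250 0.2250] k=[47 46 44 9 0]
t=16: x=[46.9750 45.9750 43.1750 9.6500 0.2250] k=[49 44 44 6 2]
t=17: x=[48.8750 44.1250 43.0500 6.8500 2.1000] k=[53 46 40 8 2]
t=18: x=[52.8250 46.0250 39.3500 8.6500 2.1500] k=[50 46 40 8 4]
t=19: x=[49.9000 45.9500 39.3500 8.7000 4.1000] k=[48 50 41 11 8]
t=20: x=[48.0500 49.7250 40.4750 11.6750 8.0750] k=[50 53 39 16 11]
t=21: x=[50.0750 52.5750 38.7750 16.4500 11.1250] k=[47 50 35 20 14]

2.533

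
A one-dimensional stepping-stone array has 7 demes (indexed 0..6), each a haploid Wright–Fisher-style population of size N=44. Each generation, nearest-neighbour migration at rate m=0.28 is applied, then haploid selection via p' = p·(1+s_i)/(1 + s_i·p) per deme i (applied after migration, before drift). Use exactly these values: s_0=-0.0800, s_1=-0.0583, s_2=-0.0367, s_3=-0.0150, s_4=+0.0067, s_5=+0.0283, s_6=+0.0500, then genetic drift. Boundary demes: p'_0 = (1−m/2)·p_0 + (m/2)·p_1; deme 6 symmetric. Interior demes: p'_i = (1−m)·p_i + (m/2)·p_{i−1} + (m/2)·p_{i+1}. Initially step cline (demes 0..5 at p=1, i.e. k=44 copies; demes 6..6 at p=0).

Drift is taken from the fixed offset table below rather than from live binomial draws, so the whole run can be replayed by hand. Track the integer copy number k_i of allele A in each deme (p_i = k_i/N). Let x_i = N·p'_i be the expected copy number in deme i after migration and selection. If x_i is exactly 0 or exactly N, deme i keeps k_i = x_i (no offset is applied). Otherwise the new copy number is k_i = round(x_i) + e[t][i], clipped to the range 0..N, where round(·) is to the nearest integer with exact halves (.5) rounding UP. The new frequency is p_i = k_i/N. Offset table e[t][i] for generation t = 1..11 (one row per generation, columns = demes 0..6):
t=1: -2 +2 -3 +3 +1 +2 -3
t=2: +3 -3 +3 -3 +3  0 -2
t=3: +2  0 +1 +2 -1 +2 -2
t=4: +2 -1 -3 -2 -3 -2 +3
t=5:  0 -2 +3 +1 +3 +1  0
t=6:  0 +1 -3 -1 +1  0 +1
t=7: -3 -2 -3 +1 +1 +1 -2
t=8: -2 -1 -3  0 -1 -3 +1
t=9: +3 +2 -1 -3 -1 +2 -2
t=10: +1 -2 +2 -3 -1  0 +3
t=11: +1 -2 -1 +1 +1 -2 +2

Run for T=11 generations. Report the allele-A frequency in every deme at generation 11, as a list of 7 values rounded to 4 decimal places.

t=0: k=[44 44 44 44 44 44 0]
t=1: x=[44.0000 44.0000 44.0000 44.0000 44.0000 37.9864 6.4230] k=[44 44 44 44 44 40 3]
t=2: x=[44.0000 44.0000 44.0000 44.0000 43.4437 35.5718 8.5099] k=[44 44 44 44 44 36 7]
t=3: x=[44.0000 44.0000 44.0000 44.0000 42.8873 33.2878 11.4689] k=[44 44 44 44 42 35 9]
t=4: x=[44.0000 44.0000 44.0000 43.7158 41.3169 32.5776 13.0841] k=[44 44 44 42 38 31 16]
t=5: x=[44.0000 44.0000 43.7094 41.6871 37.6165 30.1462 18.6220] k=[44 44 44 43 41 31 19]
t=6: x=[44.0000 44.0000 43.8547 42.8431 39.9049 30.9773 21.2154] k=[44 44 41 42 41 31 22]
t=7: x=[44.0000 43.5543 41.4724 41.6871 39.7656 31.3925 23.7941] k=[44 42 38 43 41 32 22]
t=8: x=[43.6958 41.5866 39.0995 41.9912 40.0441 32.1038 23.9336] k=[42 41 36 42 39 29 25]
t=9: x=[41.6837 40.2384 37.3312 40.6941 38.0544 30.1066 26.0805] k=[44 42 36 38 37 32 24]
t=10: x=[43.6958 41.2913 36.9002 37.4967 36.4817 31.8272 25.6440] k=[44 39 39 34 35 32 29]
t=11: x=[43.2402 39.4613 38.1119 34.7299 34.4899 32.2420 29.8917] k=[44 37 37 36 35 30 32]

[1.0000, 0.8409, 0.8409, 0.8182, 0.7955, 0.6818, 0.7273]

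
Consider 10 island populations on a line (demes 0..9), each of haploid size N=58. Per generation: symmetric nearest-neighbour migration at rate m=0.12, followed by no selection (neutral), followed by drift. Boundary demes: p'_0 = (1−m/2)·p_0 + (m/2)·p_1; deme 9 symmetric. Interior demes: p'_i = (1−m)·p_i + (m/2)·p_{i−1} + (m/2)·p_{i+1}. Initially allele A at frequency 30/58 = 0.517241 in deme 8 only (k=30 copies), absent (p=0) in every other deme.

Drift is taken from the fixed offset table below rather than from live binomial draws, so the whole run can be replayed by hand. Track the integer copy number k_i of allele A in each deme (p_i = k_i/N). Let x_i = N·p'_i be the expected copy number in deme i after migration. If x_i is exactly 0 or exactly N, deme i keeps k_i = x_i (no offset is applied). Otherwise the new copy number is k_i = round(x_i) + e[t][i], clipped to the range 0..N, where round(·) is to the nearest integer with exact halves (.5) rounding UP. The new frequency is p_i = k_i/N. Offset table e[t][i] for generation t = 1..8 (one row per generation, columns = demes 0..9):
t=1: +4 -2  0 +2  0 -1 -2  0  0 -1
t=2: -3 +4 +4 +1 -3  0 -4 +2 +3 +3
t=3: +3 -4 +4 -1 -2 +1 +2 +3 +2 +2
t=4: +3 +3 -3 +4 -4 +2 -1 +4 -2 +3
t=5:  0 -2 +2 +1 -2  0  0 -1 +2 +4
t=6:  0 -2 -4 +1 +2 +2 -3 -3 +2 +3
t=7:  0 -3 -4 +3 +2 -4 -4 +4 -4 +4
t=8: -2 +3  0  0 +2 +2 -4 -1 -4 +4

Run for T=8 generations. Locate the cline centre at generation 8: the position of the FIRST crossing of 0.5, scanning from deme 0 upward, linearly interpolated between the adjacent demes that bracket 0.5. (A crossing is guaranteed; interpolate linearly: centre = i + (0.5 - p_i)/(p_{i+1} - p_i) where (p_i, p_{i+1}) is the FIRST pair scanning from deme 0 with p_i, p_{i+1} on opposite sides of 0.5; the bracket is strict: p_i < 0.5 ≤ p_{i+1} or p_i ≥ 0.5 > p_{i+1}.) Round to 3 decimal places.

9.000

t=0: k=[0 0 0 0 0 0 0 0 30 0]
t=1: x=[0.0000 0.0000 0.0000 0.0000 0.0000 0.0000 0.0000 1.8000 26.4000 1.8000] k=[0 0 0 0 0 0 0 2 26 1]
t=2: x=[0.0000 0.0000 0.0000 0.0000 0.0000 0.0000 0.1200 3.3200 23.0600 2.5000] k=[0 0 0 0 0 0 0 5 26 6]
t=3: x=[0.0000 0.0000 0.0000 0.0000 0.0000 0.0000 0.3000 5.9600 23.5400 7.2000] k=[0 0 0 0 0 0 2 9 26 9]
t=4: x=[0.0000 0.0000 0.0000 0.0000 0.0000 0.1200 2.3000 9.6000 23.9600 10.0200] k=[0 0 0 0 0 2 1 14 22 13]
t=5: x=[0.0000 0.0000 0.0000 0.0000 0.1200 1.8200 1.8400 13.7000 20.9800 13.5400] k=[0 0 0 0 0 2 2 13 23 18]
t=6: x=[0.0000 0.0000 0.0000 0.0000 0.1200 1.8800 2.6600 12.9400 22.1000 18.3000] k=[0 0 0 0 2 4 0 10 24 21]
t=7: x=[0.0000 0.0000 0.0000 0.1200 2.0000 3.6400 0.8400 10.2400 22.9800 21.1800] k=[0 0 0 3 4 0 0 14 19 25]
t=8: x=[0.0000 0.0000 0.1800 2.8800 3.7000 0.2400 0.8400 13.4600 19.0600 24.6400] k=[0 0 0 3 6 2 0 12 15 29]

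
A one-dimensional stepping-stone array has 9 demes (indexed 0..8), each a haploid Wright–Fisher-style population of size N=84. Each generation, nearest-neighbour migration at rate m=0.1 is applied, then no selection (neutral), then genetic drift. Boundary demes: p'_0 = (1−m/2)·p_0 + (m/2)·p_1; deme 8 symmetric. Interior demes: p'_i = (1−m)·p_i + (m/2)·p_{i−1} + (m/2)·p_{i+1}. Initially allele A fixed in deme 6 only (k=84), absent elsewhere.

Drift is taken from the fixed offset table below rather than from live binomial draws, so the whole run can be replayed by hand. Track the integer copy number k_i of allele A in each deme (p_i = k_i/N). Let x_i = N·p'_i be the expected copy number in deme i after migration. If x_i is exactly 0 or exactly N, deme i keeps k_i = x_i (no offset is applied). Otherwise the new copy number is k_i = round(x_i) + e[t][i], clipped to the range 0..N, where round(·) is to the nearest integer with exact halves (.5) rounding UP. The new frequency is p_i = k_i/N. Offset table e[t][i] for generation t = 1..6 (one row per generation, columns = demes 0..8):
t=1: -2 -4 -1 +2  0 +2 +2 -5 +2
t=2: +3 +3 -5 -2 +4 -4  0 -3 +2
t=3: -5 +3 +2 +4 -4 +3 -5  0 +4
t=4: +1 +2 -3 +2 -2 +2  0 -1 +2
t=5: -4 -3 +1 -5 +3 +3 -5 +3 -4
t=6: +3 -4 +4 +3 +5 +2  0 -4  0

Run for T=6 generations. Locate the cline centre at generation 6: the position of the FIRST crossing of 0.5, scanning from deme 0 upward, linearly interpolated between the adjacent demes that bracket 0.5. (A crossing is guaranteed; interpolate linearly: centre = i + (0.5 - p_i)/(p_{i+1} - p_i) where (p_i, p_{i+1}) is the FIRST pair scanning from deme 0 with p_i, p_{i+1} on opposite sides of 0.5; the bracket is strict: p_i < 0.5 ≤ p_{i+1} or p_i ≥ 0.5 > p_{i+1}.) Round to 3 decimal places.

6.000

t=0: k=[0 0 0 0 0 0 84 0 0]
t=1: x=[0.0000 0.0000 0.0000 0.0000 0.0000 4.2000 75.6000 4.2000 0.0000] k=[0 0 0 0 0 6 78 0 0]
t=2: x=[0.0000 0.0000 0.0000 0.0000 0.3000 9.3000 70.5000 3.9000 0.0000] k=[0 0 0 0 4 5 71 1 0]
t=3: x=[0.0000 0.0000 0.0000 0.2000 3.8500 8.2500 64.2000 4.4500 0.0500] k=[0 0 0 4 0 11 59 4 4]
t=4: x=[0.0000 0.0000 0.2000 3.6000 0.7500 12.8500 53.8500 6.7500 4.0000] k=[0 0 0 6 0 15 54 6 6]
t=5: x=[0.0000 0.0000 0.3000 5.4000 1.0500 16.2000 49.6500 8.4000 6.0000] k=[0 0 1 0 4 19 45 11 2]
t=6: x=[0.0000 0.0500 0.9000 0.2500 4.5500 19.5500 42.0000 12.2500 2.4500] k=[0 0 5 3 10 22 42 8 2]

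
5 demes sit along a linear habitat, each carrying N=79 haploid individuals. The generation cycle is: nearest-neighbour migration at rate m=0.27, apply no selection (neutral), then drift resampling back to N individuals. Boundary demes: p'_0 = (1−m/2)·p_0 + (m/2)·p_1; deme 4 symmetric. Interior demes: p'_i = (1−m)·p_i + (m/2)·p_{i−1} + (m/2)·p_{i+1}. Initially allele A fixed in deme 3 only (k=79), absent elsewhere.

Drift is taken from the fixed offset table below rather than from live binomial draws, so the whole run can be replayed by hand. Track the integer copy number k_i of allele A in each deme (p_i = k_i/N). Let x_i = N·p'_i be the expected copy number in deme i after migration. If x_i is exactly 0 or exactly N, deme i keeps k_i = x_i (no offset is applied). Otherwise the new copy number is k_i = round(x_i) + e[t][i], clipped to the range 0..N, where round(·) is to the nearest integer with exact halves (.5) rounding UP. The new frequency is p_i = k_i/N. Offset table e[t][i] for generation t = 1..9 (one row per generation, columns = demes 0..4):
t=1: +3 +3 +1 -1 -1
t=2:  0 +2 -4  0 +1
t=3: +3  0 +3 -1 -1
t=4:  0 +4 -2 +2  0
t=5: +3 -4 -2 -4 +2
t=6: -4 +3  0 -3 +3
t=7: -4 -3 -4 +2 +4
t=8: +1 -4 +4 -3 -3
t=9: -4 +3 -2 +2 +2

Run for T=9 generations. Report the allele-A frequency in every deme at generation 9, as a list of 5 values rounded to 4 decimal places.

t=0: k=[0 0 0 79 0]
t=1: x=[0.0000 0.0000 10.6650 57.6700 10.6650] k=[0 0 12 57 10]
t=2: x=[0.0000 1.6200 16.4550 44.5800 16.3450] k=[0 4 12 45 17]
t=3: x=[0.5400 4.5400 15.3750 36.7650 20.7800] k=[4 5 18 36 20]
t=4: x=[4.1350 6.6200 18.6750 31.4100 22.1600] k=[4 11 17 33 22]
t=5: x=[4.9450 10.8650 18.3500 29.3550 23.4850] k=[8 7 16 25 25]
t=6: x=[7.8650 8.3500 16.0000 23.7850 25.0000] k=[4 11 16 21 28]
t=7: x=[4.9450 10.7300 16.0000 21.2700 27.0550] k=[1 8 12 23 31]
t=8: x=[1.9450 7.5950 12.9450 22.5950 29.9200] k=[3 4 17 20 27]
t=9: x=[3.1350 5.6200 15.6500 20.5400 26.0550] k=[0 9 14 23 28]

[0.0000, 0.1139, 0.1772, 0.2911, 0.3544]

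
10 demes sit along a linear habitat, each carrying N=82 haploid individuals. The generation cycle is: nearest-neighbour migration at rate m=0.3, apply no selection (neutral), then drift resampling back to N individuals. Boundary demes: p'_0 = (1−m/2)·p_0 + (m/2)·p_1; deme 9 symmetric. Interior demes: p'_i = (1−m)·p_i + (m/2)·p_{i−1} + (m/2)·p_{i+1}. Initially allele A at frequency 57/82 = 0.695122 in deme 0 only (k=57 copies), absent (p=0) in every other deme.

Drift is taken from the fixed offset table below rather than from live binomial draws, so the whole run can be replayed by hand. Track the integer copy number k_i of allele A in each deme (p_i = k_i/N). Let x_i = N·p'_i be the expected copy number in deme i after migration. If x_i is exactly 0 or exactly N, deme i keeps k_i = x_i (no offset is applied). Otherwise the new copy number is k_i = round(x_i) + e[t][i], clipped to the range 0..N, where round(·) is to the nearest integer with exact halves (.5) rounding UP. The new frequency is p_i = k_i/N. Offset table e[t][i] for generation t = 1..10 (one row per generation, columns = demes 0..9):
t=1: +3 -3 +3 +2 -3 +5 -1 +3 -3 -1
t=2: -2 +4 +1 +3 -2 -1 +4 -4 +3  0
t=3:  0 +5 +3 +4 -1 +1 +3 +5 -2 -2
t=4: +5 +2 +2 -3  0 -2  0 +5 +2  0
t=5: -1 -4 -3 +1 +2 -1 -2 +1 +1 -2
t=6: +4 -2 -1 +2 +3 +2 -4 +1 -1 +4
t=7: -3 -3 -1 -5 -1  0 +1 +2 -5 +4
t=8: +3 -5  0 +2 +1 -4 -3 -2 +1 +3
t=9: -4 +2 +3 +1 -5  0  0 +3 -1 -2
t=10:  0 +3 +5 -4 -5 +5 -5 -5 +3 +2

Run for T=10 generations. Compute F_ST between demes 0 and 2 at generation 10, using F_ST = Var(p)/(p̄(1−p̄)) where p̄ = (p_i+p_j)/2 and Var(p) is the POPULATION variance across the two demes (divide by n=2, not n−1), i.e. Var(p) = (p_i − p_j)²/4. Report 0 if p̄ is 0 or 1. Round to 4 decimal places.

0.0156

t=0: k=[57 0 0 0 0 0 0 0 0 0]
t=1: x=[48.4500 8.5500 0.0000 0.0000 0.0000 0.0000 0.0000 0.0000 0.0000 0.0000] k=[51 6 0 0 0 0 0 0 0 0]
t=2: x=[44.2500 11.8500 0.9000 0.0000 0.0000 0.0000 0.0000 0.0000 0.0000 0.0000] k=[42 16 2 0 0 0 0 0 0 0]
t=3: x=[38.1000 17.8000 3.8000 0.3000 0.0000 0.0000 0.0000 0.0000 0.0000 0.0000] k=[38 23 7 4 0 0 0 0 0 0]
t=4: x=[35.7500 22.8500 8.9500 3.8500 0.6000 0.0000 0.0000 0.0000 0.0000 0.0000] k=[41 25 11 1 1 0 0 0 0 0]
t=5: x=[38.6000 25.3000 11.6000 2.5000 0.8500 0.1500 0.0000 0.0000 0.0000 0.0000] k=[38 21 9 4 3 0 0 0 0 0]
t=6: x=[35.4500 21.7500 10.0500 4.6000 2.7000 0.4500 0.0000 0.0000 0.0000 0.0000] k=[39 20 9 7 6 2 0 0 0 0]
t=7: x=[36.1500 21.2000 10.3500 7.1500 5.5500 2.3000 0.3000 0.0000 0.0000 0.0000] k=[33 18 9 2 5 2 1 0 0 0]
t=8: x=[30.7500 18.9000 9.3000 3.5000 4.1000 2.3000 1.0000 0.1500 0.0000 0.0000] k=[34 14 9 6 5 0 0 0 0 0]
t=9: x=[31.0000 16.2500 9.3000 6.3000 4.4000 0.7500 0.0000 0.0000 0.0000 0.0000] k=[27 18 12 7 0 1 0 0 0 0]
t=10: x=[25.6500 18.4500 12.1500 6.7000 1.2000 0.7000 0.1500 0.0000 0.0000 0.0000] k=[26 21 17 3 0 6 0 0 0 0]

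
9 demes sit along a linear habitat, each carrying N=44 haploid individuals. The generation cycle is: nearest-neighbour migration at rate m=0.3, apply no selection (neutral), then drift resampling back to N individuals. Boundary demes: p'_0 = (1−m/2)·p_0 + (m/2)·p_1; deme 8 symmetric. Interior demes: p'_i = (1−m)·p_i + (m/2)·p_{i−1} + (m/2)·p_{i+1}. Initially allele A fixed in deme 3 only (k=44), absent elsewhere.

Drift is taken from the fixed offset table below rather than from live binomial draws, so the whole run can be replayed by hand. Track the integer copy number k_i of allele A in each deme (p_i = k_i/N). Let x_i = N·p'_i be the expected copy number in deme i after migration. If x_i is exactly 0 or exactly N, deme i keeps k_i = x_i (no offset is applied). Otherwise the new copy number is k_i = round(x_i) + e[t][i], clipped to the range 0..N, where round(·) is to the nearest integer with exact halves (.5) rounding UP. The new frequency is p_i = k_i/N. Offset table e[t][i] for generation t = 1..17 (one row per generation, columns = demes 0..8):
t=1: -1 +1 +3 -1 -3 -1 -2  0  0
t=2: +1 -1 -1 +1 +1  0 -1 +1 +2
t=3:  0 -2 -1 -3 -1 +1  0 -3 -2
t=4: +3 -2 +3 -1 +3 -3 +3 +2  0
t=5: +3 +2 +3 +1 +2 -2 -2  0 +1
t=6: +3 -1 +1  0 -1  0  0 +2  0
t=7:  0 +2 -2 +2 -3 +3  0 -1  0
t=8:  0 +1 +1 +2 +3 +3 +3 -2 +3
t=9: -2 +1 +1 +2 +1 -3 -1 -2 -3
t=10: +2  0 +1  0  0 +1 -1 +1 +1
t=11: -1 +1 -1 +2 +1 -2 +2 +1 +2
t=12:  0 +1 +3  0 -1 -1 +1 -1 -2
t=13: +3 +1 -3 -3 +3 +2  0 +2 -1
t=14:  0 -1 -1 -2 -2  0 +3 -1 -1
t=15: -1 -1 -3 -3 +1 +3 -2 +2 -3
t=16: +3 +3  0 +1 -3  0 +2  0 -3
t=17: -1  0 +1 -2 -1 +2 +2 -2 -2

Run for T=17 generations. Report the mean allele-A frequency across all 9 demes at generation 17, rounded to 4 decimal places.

0.1793

t=0: k=[0 0 0 44 0 0 0 0 0]
t=1: x=[0.0000 0.0000 6.6000 30.8000 6.6000 0.0000 0.0000 0.0000 0.0000] k=[0 0 10 30 4 0 0 0 0]
t=2: x=[0.0000 1.5000 11.5000 23.1000 7.3000 0.6000 0.0000 0.0000 0.0000] k=[0 1 11 24 8 1 0 0 0]
t=3: x=[0.1500 2.3500 11.4500 19.6500 9.3500 1.9000 0.1500 0.0000 0.0000] k=[0 0 10 17 8 3 0 0 0]
t=4: x=[0.0000 1.5000 9.5500 14.6000 8.6000 3.3000 0.4500 0.0000 0.0000] k=[0 0 13 14 12 0 3 0 0]
t=5: x=[0.0000 1.9500 11.2000 13.5500 10.5000 2.2500 2.1000 0.4500 0.0000] k=[0 4 14 15 13 0 0 0 0]
t=6: x=[0.6000 4.9000 12.6500 14.5500 11.3500 1.9500 0.0000 0.0000 0.0000] k=[4 4 14 15 10 2 0 0 0]
t=7: x=[4.0000 5.5000 12.6500 14.1000 9.5500 2.9000 0.3000 0.0000 0.0000] k=[4 8 11 16 7 6 0 0 0]
t=8: x=[4.6000 7.8500 11.3000 13.9000 8.2000 5.2500 0.9000 0.0000 0.0000] k=[5 9 12 16 11 8 4 0 0]
t=9: x=[5.6000 8.8500 12.1500 14.6500 11.3000 7.8500 4.0000 0.6000 0.0000] k=[4 10 13 17 12 5 3 0 0]
t=10: x=[4.9000 9.5500 13.1500 15.6500 11.7000 5.7500 2.8500 0.4500 0.0000] k=[7 10 14 16 12 7 2 1 0]
t=11: x=[7.4500 10.1500 13.7000 15.1000 11.8500 7.0000 2.6000 1.0000 0.1500] k=[6 11 13 17 13 5 5 2 2]
t=12: x=[6.7500 10.5500 13.3000 15.8000 12.4000 6.2000 4.5500 2.4500 2.0000] k=[7 12 16 16 11 5 6 1 0]
t=13: x=[7.7500 11.8500 15.4000 15.2500 10.8500 6.0500 5.1000 1.6000 0.1500] k=[11 13 12 12 14 8 5 4 0]
t=14: x=[11.3000 12.5500 12.1500 12.3000 12.8000 8.4500 5.3000 3.5500 0.6000] k=[11 12 11 10 11 8 8 3 0]
t=15: x=[11.1500 11.7000 11.0000 10.3000 10.4000 8.4500 7.2500 3.3000 0.4500] k=[10 11 8 7 11 11 5 5 0]
t=16: x=[10.1500 10.4000 8.3000 7.7500 10.4000 10.1000 5.9000 4.2500 0.7500] k=[13 13 8 9 7 10 8 4 0]
t=17: x=[13.0000 12.2500 8.9000 8.5500 7.7500 9.2500 7.7000 4.0000 0.6000] k=[12 12 10 7 7 11 10 2 0]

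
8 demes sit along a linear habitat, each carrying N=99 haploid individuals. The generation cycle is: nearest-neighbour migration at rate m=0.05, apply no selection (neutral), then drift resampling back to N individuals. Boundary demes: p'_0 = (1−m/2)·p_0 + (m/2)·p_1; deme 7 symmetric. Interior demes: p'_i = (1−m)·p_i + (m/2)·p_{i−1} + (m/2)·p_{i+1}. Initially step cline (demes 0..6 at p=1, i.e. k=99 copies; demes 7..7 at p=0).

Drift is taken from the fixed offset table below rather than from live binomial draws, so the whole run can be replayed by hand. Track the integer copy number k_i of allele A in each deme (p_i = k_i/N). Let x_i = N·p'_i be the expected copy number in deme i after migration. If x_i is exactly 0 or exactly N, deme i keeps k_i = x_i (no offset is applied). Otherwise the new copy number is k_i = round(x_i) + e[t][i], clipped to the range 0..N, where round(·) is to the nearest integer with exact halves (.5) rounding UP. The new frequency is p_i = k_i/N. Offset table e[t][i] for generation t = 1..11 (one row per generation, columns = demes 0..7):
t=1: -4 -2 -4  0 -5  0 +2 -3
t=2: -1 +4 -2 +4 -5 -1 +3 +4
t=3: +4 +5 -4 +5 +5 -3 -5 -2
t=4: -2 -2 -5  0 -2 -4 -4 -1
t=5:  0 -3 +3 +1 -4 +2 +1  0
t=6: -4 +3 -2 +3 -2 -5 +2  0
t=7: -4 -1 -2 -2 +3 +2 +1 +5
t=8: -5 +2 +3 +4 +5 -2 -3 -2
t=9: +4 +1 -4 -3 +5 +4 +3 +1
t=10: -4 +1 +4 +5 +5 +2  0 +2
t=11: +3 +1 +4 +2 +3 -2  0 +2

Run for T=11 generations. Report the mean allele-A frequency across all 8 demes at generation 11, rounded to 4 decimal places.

t=0: k=[99 99 99 99 99 99 99 0]
t=1: x=[99.0000 99.0000 99.0000 99.0000 99.0000 99.0000 96.5250 2.4750] k=[99 99 99 99 99 99 99 0]
t=2: x=[99.0000 99.0000 99.0000 99.0000 99.0000 99.0000 96.5250 2.4750] k=[99 99 99 99 99 99 99 6]
t=3: x=[99.0000 99.0000 99.0000 99.0000 99.0000 99.0000 96.6750 8.3250] k=[99 99 99 99 99 99 92 6]
t=4: x=[99.0000 99.0000 99.0000 99.0000 99.0000 98.8250 90.0250 8.1500] k=[99 99 99 99 99 95 86 7]
t=5: x=[99.0000 99.0000 99.0000 99.0000 98.9000 94.8750 84.2500 8.9750] k=[99 99 99 99 95 97 85 9]
t=6: x=[99.0000 99.0000 99.0000 98.9000 95.1500 96.6500 83.4000 10.9000] k=[99 99 99 99 93 92 85 11]
t=7: x=[99.0000 99.0000 99.0000 98.8500 93.1250 91.8500 83.3250 12.8500] k=[99 99 99 97 96 94 84 18]
t=8: x=[99.0000 99.0000 98.9500 97.0250 95.9750 93.8000 82.6000 19.6500] k=[99 99 99 99 99 92 80 18]
t=9: x=[99.0000 99.0000 99.0000 99.0000 98.8250 91.8750 78.7500 19.5500] k=[99 99 99 99 99 96 82 21]
t=10: x=[99.0000 99.0000 99.0000 99.0000 98.9250 95.7250 80.8250 22.5250] k=[99 99 99 99 99 98 81 25]
t=11: x=[99.0000 99.0000 99.0000 99.0000 98.9750 97.6000 80.0250 26.4000] k=[99 99 99 99 99 96 80 28]

0.8826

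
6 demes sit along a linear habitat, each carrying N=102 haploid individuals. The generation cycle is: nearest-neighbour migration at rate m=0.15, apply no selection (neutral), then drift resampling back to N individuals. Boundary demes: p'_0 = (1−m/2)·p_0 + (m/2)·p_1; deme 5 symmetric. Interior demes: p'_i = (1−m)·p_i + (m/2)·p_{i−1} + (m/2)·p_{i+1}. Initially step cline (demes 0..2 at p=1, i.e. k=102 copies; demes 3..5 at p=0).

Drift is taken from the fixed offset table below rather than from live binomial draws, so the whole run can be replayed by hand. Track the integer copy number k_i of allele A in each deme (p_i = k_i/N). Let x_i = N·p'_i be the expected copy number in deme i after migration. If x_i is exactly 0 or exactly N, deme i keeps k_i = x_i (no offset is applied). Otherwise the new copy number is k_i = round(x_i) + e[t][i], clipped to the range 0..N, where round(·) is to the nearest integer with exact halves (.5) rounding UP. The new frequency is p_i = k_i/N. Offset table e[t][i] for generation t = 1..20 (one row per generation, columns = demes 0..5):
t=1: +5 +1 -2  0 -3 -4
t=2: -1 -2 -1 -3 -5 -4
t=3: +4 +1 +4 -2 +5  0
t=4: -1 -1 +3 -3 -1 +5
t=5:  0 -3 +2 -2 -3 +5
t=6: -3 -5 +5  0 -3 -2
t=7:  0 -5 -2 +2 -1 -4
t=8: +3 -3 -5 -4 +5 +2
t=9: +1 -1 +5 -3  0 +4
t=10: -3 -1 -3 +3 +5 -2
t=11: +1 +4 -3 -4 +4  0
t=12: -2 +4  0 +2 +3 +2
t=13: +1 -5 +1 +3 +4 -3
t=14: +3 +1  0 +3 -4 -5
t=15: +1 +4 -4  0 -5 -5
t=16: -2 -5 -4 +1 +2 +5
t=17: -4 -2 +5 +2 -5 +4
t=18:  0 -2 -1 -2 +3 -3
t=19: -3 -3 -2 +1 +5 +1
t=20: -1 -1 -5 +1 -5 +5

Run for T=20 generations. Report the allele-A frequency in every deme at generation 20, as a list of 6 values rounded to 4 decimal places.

t=0: k=[102 102 102 0 0 0]
t=1: x=[102.0000 102.0000 94.3500 7.6500 0.0000 0.0000] k=[102 102 92 8 0 0]
t=2: x=[102.0000 101.2500 86.4500 13.7000 0.6000 0.0000] k=[102 99 85 11 0 0]
t=3: x=[101.7750 98.1750 80.5000 15.7250 0.8250 0.0000] k=[102 99 85 14 6 0]
t=4: x=[101.7750 98.1750 80.7250 18.7250 6.1500 0.4500] k=[101 97 84 16 5 5]
t=5: x=[100.7000 96.3250 79.8750 20.2750 5.8250 5.0000] k=[101 93 82 18 3 10]
t=6: x=[100.4000 92.7750 78.0250 21.6750 4.6500 9.4750] k=[97 88 83 22 2 7]
t=7: x=[96.3250 88.3000 78.8000 25.0750 3.8750 6.6250] k=[96 83 77 27 3 3]
t=8: x=[95.0250 83.5250 73.7000 28.9500 4.8000 3.0000] k=[98 81 69 25 10 5]
t=9: x=[96.7250 81.3750 66.6000 27.1750 10.7500 5.3750] k=[98 80 72 24 11 9]
t=10: x=[96.6500 80.7500 69.0000 26.6250 11.8250 9.1500] k=[94 80 66 30 17 7]
t=11: x=[92.9500 80.0000 64.3500 31.7250 17.2250 7.7500] k=[94 84 61 28 21 8]
t=12: x=[93.2500 83.0250 60.2500 29.9500 20.5500 8.9750] k=[91 87 60 32 24 11]
t=13: x=[90.7000 85.2750 59.9250 33.5000 23.6250 11.9750] k=[92 80 61 37 28 9]
t=14: x=[91.1000 79.4750 60.6250 38.1250 27.2500 10.4250] k=[94 80 61 41 23 5]
t=15: x=[92.9500 79.6250 60.9250 41.1500 23.0000 6.3500] k=[94 84 57 41 18 1]
t=16: x=[93.2500 82.7250 57.8250 40.4750 18.4500 2.2750] k=[91 78 54 41 20 7]
t=17: x=[90.0250 77.1750 54.8250 40.4000 20.6000 7.9750] k=[86 75 60 42 16 12]
t=18: x=[85.1750 74.7000 59.7750 41.4000 17.6500 12.3000] k=[85 73 59 39 21 9]
t=19: x=[84.1000 72.8500 58.5500 39.1500 21.4500 9.9000] k=[81 70 57 40 26 11]
t=20: x=[80.1750 69.8500 56.7000 40.2250 25.9250 12.1250] k=[79 69 52 41 21 17]

[0.7745, 0.6765, 0.5098, 0.4020, 0.2059, 0.1667]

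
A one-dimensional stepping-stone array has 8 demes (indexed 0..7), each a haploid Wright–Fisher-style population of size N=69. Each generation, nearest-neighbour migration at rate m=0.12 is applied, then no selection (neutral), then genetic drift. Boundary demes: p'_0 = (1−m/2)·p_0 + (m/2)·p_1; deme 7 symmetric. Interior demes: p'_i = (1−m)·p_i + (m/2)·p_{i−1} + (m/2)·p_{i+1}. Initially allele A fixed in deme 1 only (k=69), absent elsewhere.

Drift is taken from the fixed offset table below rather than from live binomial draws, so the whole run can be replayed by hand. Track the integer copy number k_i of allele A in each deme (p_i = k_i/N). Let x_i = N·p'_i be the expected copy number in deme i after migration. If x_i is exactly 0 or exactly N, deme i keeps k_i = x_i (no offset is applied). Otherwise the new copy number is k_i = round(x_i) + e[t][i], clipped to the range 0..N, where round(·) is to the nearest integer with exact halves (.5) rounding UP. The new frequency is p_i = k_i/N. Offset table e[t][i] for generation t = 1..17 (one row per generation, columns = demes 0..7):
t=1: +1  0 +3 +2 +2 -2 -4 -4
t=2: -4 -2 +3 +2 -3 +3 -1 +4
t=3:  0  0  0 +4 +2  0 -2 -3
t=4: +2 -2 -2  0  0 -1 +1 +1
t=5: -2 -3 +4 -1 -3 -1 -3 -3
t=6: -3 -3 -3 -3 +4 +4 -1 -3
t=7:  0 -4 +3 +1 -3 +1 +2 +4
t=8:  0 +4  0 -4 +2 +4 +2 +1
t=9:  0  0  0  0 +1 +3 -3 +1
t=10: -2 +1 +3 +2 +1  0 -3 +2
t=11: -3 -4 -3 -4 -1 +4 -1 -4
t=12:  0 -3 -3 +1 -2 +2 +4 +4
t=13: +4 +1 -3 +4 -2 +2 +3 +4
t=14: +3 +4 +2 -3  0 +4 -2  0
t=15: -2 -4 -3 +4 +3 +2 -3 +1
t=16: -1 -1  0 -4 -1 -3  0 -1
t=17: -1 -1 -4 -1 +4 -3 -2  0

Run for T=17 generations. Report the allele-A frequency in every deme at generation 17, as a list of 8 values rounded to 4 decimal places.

t=0: k=[0 69 0 0 0 0 0 0]
t=1: x=[4.1400 60.7200 4.1400 0.0000 0.0000 0.0000 0.0000 0.0000] k=[5 61 7 0 0 0 0 0]
t=2: x=[8.3600 54.4000 9.8200 0.4200 0.0000 0.0000 0.0000 0.0000] k=[4 52 13 2 0 0 0 0]
t=3: x=[6.8800 46.7800 14.6800 2.5400 0.1200 0.0000 0.0000 0.0000] k=[7 47 15 7 2 0 0 0]
t=4: x=[9.4000 42.6800 16.4400 7.1800 2.1800 0.1200 0.0000 0.0000] k=[11 41 14 7 2 0 0 0]
t=5: x=[12.8000 37.5800 15.2000 7.1200 2.1800 0.1200 0.0000 0.0000] k=[11 35 19 6 0 0 0 0]
t=6: x=[12.4400 32.6000 19.1800 6.4200 0.3600 0.0000 0.0000 0.0000] k=[9 30 16 3 4 0 0 0]
t=7: x=[10.2600 27.9000 16.0600 3.8400 3.7000 0.2400 0.0000 0.0000] k=[10 24 19 5 1 1 0 0]
t=8: x=[10.8400 22.8600 18.4600 5.6000 1.2400 0.9400 0.0600 0.0000] k=[11 27 18 2 3 5 2 0]
t=9: x=[11.9600 25.5000 17.5800 3.0200 3.0600 4.7000 2.0600 0.1200] k=[12 26 18 3 4 8 0 1]
t=10: x=[12.8400 24.6800 17.5800 3.9600 4.1800 7.2800 0.5400 0.9400] k=[11 26 21 6 5 7 0 3]
t=11: x=[11.9000 24.8000 20.4000 6.8400 5.1800 6.4600 0.6000 2.8200] k=[9 21 17 3 4 10 0 0]
t=12: x=[9.7200 20.0400 16.4000 3.9000 4.3000 9.0400 0.6000 0.0000] k=[10 17 13 5 2 11 5 0]
t=13: x=[10.4200 16.3400 12.7600 5.3000 2.7200 10.1000 5.0600 0.3000] k=[14 17 10 9 1 12 8 4]
t=14: x=[14.1800 16.4000 10.3600 8.5800 2.1400 11.1000 8.0000 4.2400] k=[17 20 12 6 2 15 6 4]
t=15: x=[17.1800 19.3400 12.1200 6.1200 3.0200 13.6800 6.4200 4.1200] k=[15 15 9 10 6 16 3 5]
t=16: x=[15.0000 14.6400 9.4200 9.7000 6.8400 14.6200 3.9000 4.8800] k=[14 14 9 6 6 12 4 4]
t=17: x=[14.0000 13.7000 9.1200 6.1800 6.3600 11.1600 4.4800 4.0000] k=[13 13 5 5 10 8 2 4]

[0.1884, 0.1884, 0.0725, 0.0725, 0.1449, 0.1159, 0.0290, 0.0580]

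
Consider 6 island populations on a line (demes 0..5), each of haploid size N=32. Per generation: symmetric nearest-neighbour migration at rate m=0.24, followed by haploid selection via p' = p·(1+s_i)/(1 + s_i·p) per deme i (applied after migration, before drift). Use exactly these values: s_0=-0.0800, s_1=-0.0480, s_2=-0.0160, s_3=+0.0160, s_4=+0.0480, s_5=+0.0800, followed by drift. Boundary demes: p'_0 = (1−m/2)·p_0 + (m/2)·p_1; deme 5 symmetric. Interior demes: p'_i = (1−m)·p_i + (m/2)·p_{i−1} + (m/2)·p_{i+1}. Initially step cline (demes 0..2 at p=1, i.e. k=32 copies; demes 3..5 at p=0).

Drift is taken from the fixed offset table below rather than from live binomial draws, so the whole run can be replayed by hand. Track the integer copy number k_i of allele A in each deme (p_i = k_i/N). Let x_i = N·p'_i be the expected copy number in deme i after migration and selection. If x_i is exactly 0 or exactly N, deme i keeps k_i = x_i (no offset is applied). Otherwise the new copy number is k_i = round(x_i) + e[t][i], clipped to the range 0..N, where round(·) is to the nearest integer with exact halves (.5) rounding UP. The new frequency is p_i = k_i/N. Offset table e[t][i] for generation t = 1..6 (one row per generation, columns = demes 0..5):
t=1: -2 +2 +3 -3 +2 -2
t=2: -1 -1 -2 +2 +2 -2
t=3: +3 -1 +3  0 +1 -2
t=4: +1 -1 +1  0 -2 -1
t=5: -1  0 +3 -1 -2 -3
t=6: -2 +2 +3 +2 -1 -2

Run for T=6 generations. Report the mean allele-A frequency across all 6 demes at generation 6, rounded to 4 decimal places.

t=0: k=[32 32 32 0 0 0]
t=1: x=[32.0000 32.0000 28.1052 3.8940 0.0000 0.0000] k=[32 32 31 1 0 0]
t=2: x=[32.0000 31.8740 27.4575 4.5415 0.1257 0.0000] k=[32 31 25 7 2 0]
t=3: x=[31.8696 30.3236 23.4594 8.6599 2.4646 0.2590] k=[32 29 26 9 3 0]
t=4: x=[31.6091 28.8636 24.2255 10.4313 3.5036 0.3885] k=[32 28 25 10 2 0]
t=5: x=[31.4789 27.9491 23.4594 10.9541 2.8390 0.2590] k=[30 28 26 10 1 0]
t=6: x=[29.5799 27.8246 24.2255 10.9541 2.0481 0.1296] k=[28 30 27 13 1 0]

0.5156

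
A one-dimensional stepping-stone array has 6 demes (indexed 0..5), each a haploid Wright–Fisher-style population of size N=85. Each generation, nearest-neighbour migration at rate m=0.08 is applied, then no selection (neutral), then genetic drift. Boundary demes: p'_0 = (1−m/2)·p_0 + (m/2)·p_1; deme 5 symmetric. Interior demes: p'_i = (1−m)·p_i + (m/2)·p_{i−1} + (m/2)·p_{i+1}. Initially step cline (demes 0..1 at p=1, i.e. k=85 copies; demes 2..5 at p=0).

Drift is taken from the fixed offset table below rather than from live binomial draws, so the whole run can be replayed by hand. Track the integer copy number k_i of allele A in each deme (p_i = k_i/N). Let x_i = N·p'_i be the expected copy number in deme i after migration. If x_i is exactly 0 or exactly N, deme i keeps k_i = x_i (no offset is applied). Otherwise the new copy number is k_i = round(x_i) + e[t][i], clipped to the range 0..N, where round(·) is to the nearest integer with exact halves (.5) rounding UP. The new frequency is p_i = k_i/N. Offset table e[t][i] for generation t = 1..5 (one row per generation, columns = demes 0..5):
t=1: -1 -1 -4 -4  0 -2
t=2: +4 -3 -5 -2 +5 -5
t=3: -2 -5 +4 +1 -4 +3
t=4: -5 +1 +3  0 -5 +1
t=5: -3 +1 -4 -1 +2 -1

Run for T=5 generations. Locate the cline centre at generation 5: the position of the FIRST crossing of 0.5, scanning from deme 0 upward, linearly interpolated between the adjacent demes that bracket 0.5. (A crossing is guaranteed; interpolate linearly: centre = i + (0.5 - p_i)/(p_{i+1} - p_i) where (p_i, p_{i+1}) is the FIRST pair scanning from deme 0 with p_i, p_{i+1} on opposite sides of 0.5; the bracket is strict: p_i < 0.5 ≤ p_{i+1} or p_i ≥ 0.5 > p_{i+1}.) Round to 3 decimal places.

1.409

t=0: k=[85 85 0 0 0 0]
t=1: x=[85.0000 81.6000 3.4000 0.0000 0.0000 0.0000] k=[85 81 0 0 0 0]
t=2: x=[84.8400 77.9200 3.2400 0.0000 0.0000 0.0000] k=[85 75 0 0 0 0]
t=3: x=[84.6000 72.4000 3.0000 0.0000 0.0000 0.0000] k=[83 67 7 0 0 0]
t=4: x=[82.3600 65.2400 9.1200 0.2800 0.0000 0.0000] k=[77 66 12 0 0 0]
t=5: x=[76.5600 64.2800 13.6800 0.4800 0.0000 0.0000] k=[74 65 10 0 0 0]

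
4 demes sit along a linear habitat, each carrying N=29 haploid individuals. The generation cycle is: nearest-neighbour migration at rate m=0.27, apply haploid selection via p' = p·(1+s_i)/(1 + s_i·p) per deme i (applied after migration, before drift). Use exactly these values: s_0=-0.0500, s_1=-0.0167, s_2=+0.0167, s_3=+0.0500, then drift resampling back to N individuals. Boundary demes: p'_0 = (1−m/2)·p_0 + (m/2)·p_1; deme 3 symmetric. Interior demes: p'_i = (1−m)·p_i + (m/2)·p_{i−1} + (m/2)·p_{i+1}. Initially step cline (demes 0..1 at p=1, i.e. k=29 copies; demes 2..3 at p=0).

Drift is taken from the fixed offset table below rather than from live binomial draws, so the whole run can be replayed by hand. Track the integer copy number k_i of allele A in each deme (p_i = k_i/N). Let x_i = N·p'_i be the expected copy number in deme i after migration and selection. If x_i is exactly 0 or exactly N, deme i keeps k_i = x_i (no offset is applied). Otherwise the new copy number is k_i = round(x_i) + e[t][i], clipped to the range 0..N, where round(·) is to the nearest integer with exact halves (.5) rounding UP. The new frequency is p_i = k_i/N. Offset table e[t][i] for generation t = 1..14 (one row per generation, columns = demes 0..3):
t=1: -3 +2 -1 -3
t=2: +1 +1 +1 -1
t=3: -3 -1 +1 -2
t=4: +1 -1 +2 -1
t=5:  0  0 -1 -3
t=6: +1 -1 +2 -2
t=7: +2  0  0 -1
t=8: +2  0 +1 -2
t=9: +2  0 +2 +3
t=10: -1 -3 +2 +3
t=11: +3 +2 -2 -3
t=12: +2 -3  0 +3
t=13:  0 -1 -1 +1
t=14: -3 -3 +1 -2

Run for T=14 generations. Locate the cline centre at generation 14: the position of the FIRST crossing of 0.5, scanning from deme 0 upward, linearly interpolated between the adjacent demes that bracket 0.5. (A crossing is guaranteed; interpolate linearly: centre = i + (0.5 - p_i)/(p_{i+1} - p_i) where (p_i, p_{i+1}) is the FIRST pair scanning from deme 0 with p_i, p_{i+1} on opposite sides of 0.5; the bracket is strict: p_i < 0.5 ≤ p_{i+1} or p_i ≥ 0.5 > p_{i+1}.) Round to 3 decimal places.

0.786

t=0: k=[29 29 0 0]
t=1: x=[29.0000 25.0276 3.9714 0.0000] k=[29 27 3 0]
t=2: x=[28.7159 23.9603 5.9126 0.4250] k=[29 25 7 0]
t=3: x=[28.4321 23.0306 8.5848 0.9906] k=[25 22 10 0]
t=4: x=[24.3999 20.6855 10.3801 1.4142] k=[25 20 12 0]
t=5: x=[24.1203 19.4877 11.5750 1.6963] k=[24 19 11 0]
t=6: x=[23.0872 18.4824 10.7066 1.5553] k=[24 17 13 0]
t=7: x=[22.8089 17.2876 11.9010 1.8372] k=[25 17 12 1]
t=8: x=[23.7015 17.2876 11.3040 2.5981] k=[26 17 12 1]
t=9: x=[24.5968 17.4231 11.3040 2.5981] k=[27 17 13 6]
t=10: x=[25.4950 17.6940 12.7131 7.2060] k=[24 15 15 10]
t=11: x=[22.5309 16.0945 14.4451 11.0062] k=[26 18 12 8]
t=12: x=[24.7368 18.1559 12.3874 8.8369] k=[27 15 12 12]
t=13: x=[25.2143 16.0945 12.5227 12.3446] k=[25 15 12 13]
t=14: x=[23.4226 15.8240 12.6580 13.2151] k=[20 13 14 11]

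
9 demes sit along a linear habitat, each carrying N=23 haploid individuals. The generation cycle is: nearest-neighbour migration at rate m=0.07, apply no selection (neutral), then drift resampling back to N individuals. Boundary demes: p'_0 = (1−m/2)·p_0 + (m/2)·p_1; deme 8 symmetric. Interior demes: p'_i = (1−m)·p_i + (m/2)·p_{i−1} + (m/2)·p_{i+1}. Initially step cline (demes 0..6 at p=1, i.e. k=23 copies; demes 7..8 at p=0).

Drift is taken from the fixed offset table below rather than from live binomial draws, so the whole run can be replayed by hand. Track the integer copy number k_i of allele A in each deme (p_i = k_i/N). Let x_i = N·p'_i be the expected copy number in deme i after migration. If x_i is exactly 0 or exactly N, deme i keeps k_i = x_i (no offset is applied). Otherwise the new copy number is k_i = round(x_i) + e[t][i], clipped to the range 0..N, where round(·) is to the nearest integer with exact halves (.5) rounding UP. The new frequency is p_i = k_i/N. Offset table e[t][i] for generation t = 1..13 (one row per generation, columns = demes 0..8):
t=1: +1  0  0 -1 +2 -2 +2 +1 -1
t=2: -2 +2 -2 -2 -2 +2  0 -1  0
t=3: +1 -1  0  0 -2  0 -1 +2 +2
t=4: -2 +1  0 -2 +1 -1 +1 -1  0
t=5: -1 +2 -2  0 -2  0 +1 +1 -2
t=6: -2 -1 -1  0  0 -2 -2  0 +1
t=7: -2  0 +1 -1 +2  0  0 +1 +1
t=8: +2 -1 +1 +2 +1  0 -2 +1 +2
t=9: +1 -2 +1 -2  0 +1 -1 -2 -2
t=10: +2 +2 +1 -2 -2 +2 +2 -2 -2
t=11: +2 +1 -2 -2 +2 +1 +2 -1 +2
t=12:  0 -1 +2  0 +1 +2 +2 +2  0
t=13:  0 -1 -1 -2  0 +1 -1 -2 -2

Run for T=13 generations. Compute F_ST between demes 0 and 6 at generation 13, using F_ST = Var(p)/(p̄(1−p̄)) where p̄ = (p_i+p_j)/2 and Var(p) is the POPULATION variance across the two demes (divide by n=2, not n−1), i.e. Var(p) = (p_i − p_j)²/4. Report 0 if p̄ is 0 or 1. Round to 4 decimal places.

0.0698

t=0: k=[23 23 23 23 23 23 23 0 0]
t=1: x=[23.0000 23.0000 23.0000 23.0000 23.0000 23.0000 22.1950 0.8050 0.0000] k=[23 23 23 23 23 23 23 2 0]
t=2: x=[23.0000 23.0000 23.0000 23.0000 23.0000 23.0000 22.2650 2.6650 0.0700] k=[23 23 23 23 23 23 22 2 0]
t=3: x=[23.0000 23.0000 23.0000 23.0000 23.0000 22.9650 21.3350 2.6300 0.0700] k=[23 23 23 23 23 23 20 5 2]
t=4: x=[23.0000 23.0000 23.0000 23.0000 23.0000 22.8950 19.5800 5.4200 2.1050] k=[23 23 23 23 23 22 21 4 2]
t=5: x=[23.0000 23.0000 23.0000 23.0000 22.9650 22.0000 20.4400 4.5250 2.0700] k=[23 23 23 23 21 22 21 6 0]
t=6: x=[23.0000 23.0000 23.0000 22.9300 21.1050 21.9300 20.5100 6.3150 0.2100] k=[23 23 23 23 21 20 19 6 1]
t=7: x=[23.0000 23.0000 23.0000 22.9300 21.0350 20.0000 18.5800 6.2800 1.1750] k=[23 23 23 22 23 20 19 7 2]
t=8: x=[23.0000 23.0000 22.9650 22.0700 22.8600 20.0700 18.6150 7.2450 2.1750] k=[23 23 23 23 23 20 17 8 4]
t=9: x=[23.0000 23.0000 23.0000 23.0000 22.8950 20.0000 16.7900 8.1750 4.1400] k=[23 23 23 23 23 21 16 6 2]
t=10: x=[23.0000 23.0000 23.0000 23.0000 22.9300 20.8950 15.8250 6.2100 2.1400] k=[23 23 23 23 21 23 18 4 0]
t=11: x=[23.0000 23.0000 23.0000 22.9300 21.1400 22.7550 17.6850 4.3500 0.1400] k=[23 23 23 21 23 23 20 3 2]
t=12: x=[23.0000 23.0000 22.9300 21.1400 22.9300 22.8950 19.5100 3.5600 2.0350] k=[23 23 23 21 23 23 22 6 2]
t=13: x=[23.0000 23.0000 22.9300 21.1400 22.9300 22.9650 21.4750 6.4200 2.1400] k=[23 23 22 19 23 23 20 4 0]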